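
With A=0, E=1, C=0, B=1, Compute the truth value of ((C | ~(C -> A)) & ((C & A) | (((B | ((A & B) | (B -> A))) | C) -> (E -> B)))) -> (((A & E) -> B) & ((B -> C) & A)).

1

C -> A = 0 -> 0 = 1
~(C -> A) = ~1 = 0
C | ~(C -> A) = 0 | 0 = 0
C & A = 0 & 0 = 0
A & B = 0 & 1 = 0
B -> A = 1 -> 0 = 0
(A & B) | (B -> A) = 0 | 0 = 0
B | ((A & B) | (B -> A)) = 1 | 0 = 1
(B | ((A & B) | (B -> A))) | C = 1 | 0 = 1
E -> B = 1 -> 1 = 1
((B | ((A & B) | (B -> A))) | C) -> (E -> B) = 1 -> 1 = 1
(C & A) | (((B | ((A & B) | (B -> A))) | C) -> (E -> B)) = 0 | 1 = 1
(C | ~(C -> A)) & ((C & A) | (((B | ((A & B) | (B -> A))) | C) -> (E -> B))) = 0 & 1 = 0
A & E = 0 & 1 = 0
(A & E) -> B = 0 -> 1 = 1
B -> C = 1 -> 0 = 0
(B -> C) & A = 0 & 0 = 0
((A & E) -> B) & ((B -> C) & A) = 1 & 0 = 0
((C | ~(C -> A)) & ((C & A) | (((B | ((A & B) | (B -> A))) | C) -> (E -> B)))) -> (((A & E) -> B) & ((B -> C) & A)) = 0 -> 0 = 1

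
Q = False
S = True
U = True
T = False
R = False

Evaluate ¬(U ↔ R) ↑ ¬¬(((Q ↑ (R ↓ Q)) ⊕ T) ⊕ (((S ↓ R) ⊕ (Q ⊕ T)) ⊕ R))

False

U ↔ R = True ↔ False = False
¬(U ↔ R) = ¬False = True
R ↓ Q = False ↓ False = True
Q ↑ (R ↓ Q) = False ↑ True = True
(Q ↑ (R ↓ Q)) ⊕ T = True ⊕ False = True
S ↓ R = True ↓ False = False
Q ⊕ T = False ⊕ False = False
(S ↓ R) ⊕ (Q ⊕ T) = False ⊕ False = False
((S ↓ R) ⊕ (Q ⊕ T)) ⊕ R = False ⊕ False = False
((Q ↑ (R ↓ Q)) ⊕ T) ⊕ (((S ↓ R) ⊕ (Q ⊕ T)) ⊕ R) = True ⊕ False = True
¬(((Q ↑ (R ↓ Q)) ⊕ T) ⊕ (((S ↓ R) ⊕ (Q ⊕ T)) ⊕ R)) = ¬True = False
¬¬(((Q ↑ (R ↓ Q)) ⊕ T) ⊕ (((S ↓ R) ⊕ (Q ⊕ T)) ⊕ R)) = ¬False = True
¬(U ↔ R) ↑ ¬¬(((Q ↑ (R ↓ Q)) ⊕ T) ⊕ (((S ↓ R) ⊕ (Q ⊕ T)) ⊕ R)) = True ↑ True = False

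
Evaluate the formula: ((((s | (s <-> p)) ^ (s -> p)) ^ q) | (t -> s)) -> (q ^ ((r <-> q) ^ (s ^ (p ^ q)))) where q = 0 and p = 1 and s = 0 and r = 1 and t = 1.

Substituting q=0, p=1, s=0, r=1, t=1:
s <-> p = 0 <-> 1 = 0
s | (s <-> p) = 0 | 0 = 0
s -> p = 0 -> 1 = 1
(s | (s <-> p)) ^ (s -> p) = 0 ^ 1 = 1
((s | (s <-> p)) ^ (s -> p)) ^ q = 1 ^ 0 = 1
t -> s = 1 -> 0 = 0
(((s | (s <-> p)) ^ (s -> p)) ^ q) | (t -> s) = 1 | 0 = 1
r <-> q = 1 <-> 0 = 0
p ^ q = 1 ^ 0 = 1
s ^ (p ^ q) = 0 ^ 1 = 1
(r <-> q) ^ (s ^ (p ^ q)) = 0 ^ 1 = 1
q ^ ((r <-> q) ^ (s ^ (p ^ q))) = 0 ^ 1 = 1
((((s | (s <-> p)) ^ (s -> p)) ^ q) | (t -> s)) -> (q ^ ((r <-> q) ^ (s ^ (p ^ q)))) = 1 -> 1 = 1

1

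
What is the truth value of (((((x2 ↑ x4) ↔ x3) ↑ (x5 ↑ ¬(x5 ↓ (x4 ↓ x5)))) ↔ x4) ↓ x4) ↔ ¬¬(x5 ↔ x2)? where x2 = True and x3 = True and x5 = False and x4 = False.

True

Substituting x2=True, x3=True, x5=False, x4=False:
x2 ↑ x4 = True ↑ False = True
(x2 ↑ x4) ↔ x3 = True ↔ True = True
x4 ↓ x5 = False ↓ False = True
x5 ↓ (x4 ↓ x5) = False ↓ True = False
¬(x5 ↓ (x4 ↓ x5)) = ¬False = True
x5 ↑ ¬(x5 ↓ (x4 ↓ x5)) = False ↑ True = True
((x2 ↑ x4) ↔ x3) ↑ (x5 ↑ ¬(x5 ↓ (x4 ↓ x5))) = True ↑ True = False
(((x2 ↑ x4) ↔ x3) ↑ (x5 ↑ ¬(x5 ↓ (x4 ↓ x5)))) ↔ x4 = False ↔ False = True
((((x2 ↑ x4) ↔ x3) ↑ (x5 ↑ ¬(x5 ↓ (x4 ↓ x5)))) ↔ x4) ↓ x4 = True ↓ False = False
x5 ↔ x2 = False ↔ True = False
¬(x5 ↔ x2) = ¬False = True
¬¬(x5 ↔ x2) = ¬True = False
(((((x2 ↑ x4) ↔ x3) ↑ (x5 ↑ ¬(x5 ↓ (x4 ↓ x5)))) ↔ x4) ↓ x4) ↔ ¬¬(x5 ↔ x2) = False ↔ False = True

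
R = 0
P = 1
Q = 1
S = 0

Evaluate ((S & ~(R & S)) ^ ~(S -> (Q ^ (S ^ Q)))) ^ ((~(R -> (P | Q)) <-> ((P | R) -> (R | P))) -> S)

Substituting R=0, P=1, Q=1, S=0:
R & S = 0 & 0 = 0
~(R & S) = ~0 = 1
S & ~(R & S) = 0 & 1 = 0
S ^ Q = 0 ^ 1 = 1
Q ^ (S ^ Q) = 1 ^ 1 = 0
S -> (Q ^ (S ^ Q)) = 0 -> 0 = 1
~(S -> (Q ^ (S ^ Q))) = ~1 = 0
(S & ~(R & S)) ^ ~(S -> (Q ^ (S ^ Q))) = 0 ^ 0 = 0
P | Q = 1 | 1 = 1
R -> (P | Q) = 0 -> 1 = 1
~(R -> (P | Q)) = ~1 = 0
P | R = 1 | 0 = 1
R | P = 0 | 1 = 1
(P | R) -> (R | P) = 1 -> 1 = 1
~(R -> (P | Q)) <-> ((P | R) -> (R | P)) = 0 <-> 1 = 0
(~(R -> (P | Q)) <-> ((P | R) -> (R | P))) -> S = 0 -> 0 = 1
((S & ~(R & S)) ^ ~(S -> (Q ^ (S ^ Q)))) ^ ((~(R -> (P | Q)) <-> ((P | R) -> (R | P))) -> S) = 0 ^ 1 = 1

1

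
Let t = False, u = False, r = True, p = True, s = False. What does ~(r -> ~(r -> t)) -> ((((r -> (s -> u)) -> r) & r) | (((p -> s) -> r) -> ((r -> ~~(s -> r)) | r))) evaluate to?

True

Substituting t=False, u=False, r=True, p=True, s=False:
r -> t = True -> False = False
~(r -> t) = ~False = True
r -> ~(r -> t) = True -> True = True
~(r -> ~(r -> t)) = ~True = False
s -> u = False -> False = True
r -> (s -> u) = True -> True = True
(r -> (s -> u)) -> r = True -> True = True
((r -> (s -> u)) -> r) & r = True & True = True
p -> s = True -> False = False
(p -> s) -> r = False -> True = True
s -> r = False -> True = True
~(s -> r) = ~True = False
~~(s -> r) = ~False = True
r -> ~~(s -> r) = True -> True = True
(r -> ~~(s -> r)) | r = True | True = True
((p -> s) -> r) -> ((r -> ~~(s -> r)) | r) = True -> True = True
(((r -> (s -> u)) -> r) & r) | (((p -> s) -> r) -> ((r -> ~~(s -> r)) | r)) = True | True = True
~(r -> ~(r -> t)) -> ((((r -> (s -> u)) -> r) & r) | (((p -> s) -> r) -> ((r -> ~~(s -> r)) | r))) = False -> True = True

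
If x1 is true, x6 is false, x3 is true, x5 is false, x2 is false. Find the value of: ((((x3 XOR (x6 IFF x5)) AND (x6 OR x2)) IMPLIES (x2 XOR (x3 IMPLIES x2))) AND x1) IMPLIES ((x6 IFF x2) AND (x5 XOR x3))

true

x6 IFF x5 = false IFF false = true
x3 XOR (x6 IFF x5) = true XOR true = false
x6 OR x2 = false OR false = false
(x3 XOR (x6 IFF x5)) AND (x6 OR x2) = false AND false = false
x3 IMPLIES x2 = true IMPLIES false = false
x2 XOR (x3 IMPLIES x2) = false XOR false = false
((x3 XOR (x6 IFF x5)) AND (x6 OR x2)) IMPLIES (x2 XOR (x3 IMPLIES x2)) = false IMPLIES false = true
(((x3 XOR (x6 IFF x5)) AND (x6 OR x2)) IMPLIES (x2 XOR (x3 IMPLIES x2))) AND x1 = true AND true = true
x6 IFF x2 = false IFF false = true
x5 XOR x3 = false XOR true = true
(x6 IFF x2) AND (x5 XOR x3) = true AND true = true
((((x3 XOR (x6 IFF x5)) AND (x6 OR x2)) IMPLIES (x2 XOR (x3 IMPLIES x2))) AND x1) IMPLIES ((x6 IFF x2) AND (x5 XOR x3)) = true IMPLIES true = true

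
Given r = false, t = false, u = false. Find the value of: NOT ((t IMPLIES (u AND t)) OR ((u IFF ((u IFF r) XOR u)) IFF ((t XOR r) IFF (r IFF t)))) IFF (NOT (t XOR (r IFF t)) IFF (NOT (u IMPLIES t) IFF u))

u AND t = false AND false = false
t IMPLIES (u AND t) = false IMPLIES false = true
u IFF r = false IFF false = true
(u IFF r) XOR u = true XOR false = true
u IFF ((u IFF r) XOR u) = false IFF true = false
t XOR r = false XOR false = false
r IFF t = false IFF false = true
(t XOR r) IFF (r IFF t) = false IFF true = false
(u IFF ((u IFF r) XOR u)) IFF ((t XOR r) IFF (r IFF t)) = false IFF false = true
(t IMPLIES (u AND t)) OR ((u IFF ((u IFF r) XOR u)) IFF ((t XOR r) IFF (r IFF t))) = true OR true = true
NOT ((t IMPLIES (u AND t)) OR ((u IFF ((u IFF r) XOR u)) IFF ((t XOR r) IFF (r IFF t)))) = NOT true = false
r IFF t = false IFF false = true
t XOR (r IFF t) = false XOR true = true
NOT (t XOR (r IFF t)) = NOT true = false
u IMPLIES t = false IMPLIES false = true
NOT (u IMPLIES t) = NOT true = false
NOT (u IMPLIES t) IFF u = false IFF false = true
NOT (t XOR (r IFF t)) IFF (NOT (u IMPLIES t) IFF u) = false IFF true = false
NOT ((t IMPLIES (u AND t)) OR ((u IFF ((u IFF r) XOR u)) IFF ((t XOR r) IFF (r IFF t)))) IFF (NOT (t XOR (r IFF t)) IFF (NOT (u IMPLIES t) IFF u)) = false IFF false = true

true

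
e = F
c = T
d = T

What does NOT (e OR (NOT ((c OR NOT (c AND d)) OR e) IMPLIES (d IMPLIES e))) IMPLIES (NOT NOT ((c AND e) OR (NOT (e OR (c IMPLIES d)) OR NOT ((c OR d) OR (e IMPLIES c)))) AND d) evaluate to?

c AND d = T AND T = T
NOT (c AND d) = NOT T = F
c OR NOT (c AND d) = T OR F = T
(c OR NOT (c AND d)) OR e = T OR F = T
NOT ((c OR NOT (c AND d)) OR e) = NOT T = F
d IMPLIES e = T IMPLIES F = F
NOT ((c OR NOT (c AND d)) OR e) IMPLIES (d IMPLIES e) = F IMPLIES F = T
e OR (NOT ((c OR NOT (c AND d)) OR e) IMPLIES (d IMPLIES e)) = F OR T = T
NOT (e OR (NOT ((c OR NOT (c AND d)) OR e) IMPLIES (d IMPLIES e))) = NOT T = F
c AND e = T AND F = F
c IMPLIES d = T IMPLIES T = T
e OR (c IMPLIES d) = F OR T = T
NOT (e OR (c IMPLIES d)) = NOT T = F
c OR d = T OR T = T
e IMPLIES c = F IMPLIES T = T
(c OR d) OR (e IMPLIES c) = T OR T = T
NOT ((c OR d) OR (e IMPLIES c)) = NOT T = F
NOT (e OR (c IMPLIES d)) OR NOT ((c OR d) OR (e IMPLIES c)) = F OR F = F
(c AND e) OR (NOT (e OR (c IMPLIES d)) OR NOT ((c OR d) OR (e IMPLIES c))) = F OR F = F
NOT ((c AND e) OR (NOT (e OR (c IMPLIES d)) OR NOT ((c OR d) OR (e IMPLIES c)))) = NOT F = T
NOT NOT ((c AND e) OR (NOT (e OR (c IMPLIES d)) OR NOT ((c OR d) OR (e IMPLIES c)))) = NOT T = F
NOT NOT ((c AND e) OR (NOT (e OR (c IMPLIES d)) OR NOT ((c OR d) OR (e IMPLIES c)))) AND d = F AND T = F
NOT (e OR (NOT ((c OR NOT (c AND d)) OR e) IMPLIES (d IMPLIES e))) IMPLIES (NOT NOT ((c AND e) OR (NOT (e OR (c IMPLIES d)) OR NOT ((c OR d) OR (e IMPLIES c)))) AND d) = F IMPLIES F = T

T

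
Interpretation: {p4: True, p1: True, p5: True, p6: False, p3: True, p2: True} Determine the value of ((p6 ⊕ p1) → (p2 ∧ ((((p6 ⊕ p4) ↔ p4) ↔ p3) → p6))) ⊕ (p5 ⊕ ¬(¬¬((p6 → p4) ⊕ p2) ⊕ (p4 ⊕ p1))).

False

Substituting p4=True, p1=True, p5=True, p6=False, p3=True, p2=True:
p6 ⊕ p1 = False ⊕ True = True
p6 ⊕ p4 = False ⊕ True = True
(p6 ⊕ p4) ↔ p4 = True ↔ True = True
((p6 ⊕ p4) ↔ p4) ↔ p3 = True ↔ True = True
(((p6 ⊕ p4) ↔ p4) ↔ p3) → p6 = True → False = False
p2 ∧ ((((p6 ⊕ p4) ↔ p4) ↔ p3) → p6) = True ∧ False = False
(p6 ⊕ p1) → (p2 ∧ ((((p6 ⊕ p4) ↔ p4) ↔ p3) → p6)) = True → False = False
p6 → p4 = False → True = True
(p6 → p4) ⊕ p2 = True ⊕ True = False
¬((p6 → p4) ⊕ p2) = ¬False = True
¬¬((p6 → p4) ⊕ p2) = ¬True = False
p4 ⊕ p1 = True ⊕ True = False
¬¬((p6 → p4) ⊕ p2) ⊕ (p4 ⊕ p1) = False ⊕ False = False
¬(¬¬((p6 → p4) ⊕ p2) ⊕ (p4 ⊕ p1)) = ¬False = True
p5 ⊕ ¬(¬¬((p6 → p4) ⊕ p2) ⊕ (p4 ⊕ p1)) = True ⊕ True = False
((p6 ⊕ p1) → (p2 ∧ ((((p6 ⊕ p4) ↔ p4) ↔ p3) → p6))) ⊕ (p5 ⊕ ¬(¬¬((p6 → p4) ⊕ p2) ⊕ (p4 ⊕ p1))) = False ⊕ False = False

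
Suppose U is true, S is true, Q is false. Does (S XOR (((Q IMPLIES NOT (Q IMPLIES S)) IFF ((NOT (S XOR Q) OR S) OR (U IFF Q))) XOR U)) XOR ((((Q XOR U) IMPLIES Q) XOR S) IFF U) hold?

F

Substituting U=T, S=T, Q=F:
Q IMPLIES S = F IMPLIES T = T
NOT (Q IMPLIES S) = NOT T = F
Q IMPLIES NOT (Q IMPLIES S) = F IMPLIES F = T
S XOR Q = T XOR F = T
NOT (S XOR Q) = NOT T = F
NOT (S XOR Q) OR S = F OR T = T
U IFF Q = T IFF F = F
(NOT (S XOR Q) OR S) OR (U IFF Q) = T OR F = T
(Q IMPLIES NOT (Q IMPLIES S)) IFF ((NOT (S XOR Q) OR S) OR (U IFF Q)) = T IFF T = T
((Q IMPLIES NOT (Q IMPLIES S)) IFF ((NOT (S XOR Q) OR S) OR (U IFF Q))) XOR U = T XOR T = F
S XOR (((Q IMPLIES NOT (Q IMPLIES S)) IFF ((NOT (S XOR Q) OR S) OR (U IFF Q))) XOR U) = T XOR F = T
Q XOR U = F XOR T = T
(Q XOR U) IMPLIES Q = T IMPLIES F = F
((Q XOR U) IMPLIES Q) XOR S = F XOR T = T
(((Q XOR U) IMPLIES Q) XOR S) IFF U = T IFF T = T
(S XOR (((Q IMPLIES NOT (Q IMPLIES S)) IFF ((NOT (S XOR Q) OR S) OR (U IFF Q))) XOR U)) XOR ((((Q XOR U) IMPLIES Q) XOR S) IFF U) = T XOR T = F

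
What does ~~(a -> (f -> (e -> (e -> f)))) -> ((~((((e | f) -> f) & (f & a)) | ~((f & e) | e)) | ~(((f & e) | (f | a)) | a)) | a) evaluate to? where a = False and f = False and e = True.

True

e -> f = True -> False = False
e -> (e -> f) = True -> False = False
f -> (e -> (e -> f)) = False -> False = True
a -> (f -> (e -> (e -> f))) = False -> True = True
~(a -> (f -> (e -> (e -> f)))) = ~True = False
~~(a -> (f -> (e -> (e -> f)))) = ~False = True
e | f = True | False = True
(e | f) -> f = True -> False = False
f & a = False & False = False
((e | f) -> f) & (f & a) = False & False = False
f & e = False & True = False
(f & e) | e = False | True = True
~((f & e) | e) = ~True = False
(((e | f) -> f) & (f & a)) | ~((f & e) | e) = False | False = False
~((((e | f) -> f) & (f & a)) | ~((f & e) | e)) = ~False = True
f & e = False & True = False
f | a = False | False = False
(f & e) | (f | a) = False | False = False
((f & e) | (f | a)) | a = False | False = False
~(((f & e) | (f | a)) | a) = ~False = True
~((((e | f) -> f) & (f & a)) | ~((f & e) | e)) | ~(((f & e) | (f | a)) | a) = True | True = True
(~((((e | f) -> f) & (f & a)) | ~((f & e) | e)) | ~(((f & e) | (f | a)) | a)) | a = True | False = True
~~(a -> (f -> (e -> (e -> f)))) -> ((~((((e | f) -> f) & (f & a)) | ~((f & e) | e)) | ~(((f & e) | (f | a)) | a)) | a) = True -> True = True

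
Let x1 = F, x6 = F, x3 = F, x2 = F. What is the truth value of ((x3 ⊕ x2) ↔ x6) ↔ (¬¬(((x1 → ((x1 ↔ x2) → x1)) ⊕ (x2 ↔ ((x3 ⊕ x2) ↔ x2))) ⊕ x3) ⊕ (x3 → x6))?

x3 ⊕ x2 = F ⊕ F = F
(x3 ⊕ x2) ↔ x6 = F ↔ F = T
x1 ↔ x2 = F ↔ F = T
(x1 ↔ x2) → x1 = T → F = F
x1 → ((x1 ↔ x2) → x1) = F → F = T
x3 ⊕ x2 = F ⊕ F = F
(x3 ⊕ x2) ↔ x2 = F ↔ F = T
x2 ↔ ((x3 ⊕ x2) ↔ x2) = F ↔ T = F
(x1 → ((x1 ↔ x2) → x1)) ⊕ (x2 ↔ ((x3 ⊕ x2) ↔ x2)) = T ⊕ F = T
((x1 → ((x1 ↔ x2) → x1)) ⊕ (x2 ↔ ((x3 ⊕ x2) ↔ x2))) ⊕ x3 = T ⊕ F = T
¬(((x1 → ((x1 ↔ x2) → x1)) ⊕ (x2 ↔ ((x3 ⊕ x2) ↔ x2))) ⊕ x3) = ¬T = F
¬¬(((x1 → ((x1 ↔ x2) → x1)) ⊕ (x2 ↔ ((x3 ⊕ x2) ↔ x2))) ⊕ x3) = ¬F = T
x3 → x6 = F → F = T
¬¬(((x1 → ((x1 ↔ x2) → x1)) ⊕ (x2 ↔ ((x3 ⊕ x2) ↔ x2))) ⊕ x3) ⊕ (x3 → x6) = T ⊕ T = F
((x3 ⊕ x2) ↔ x6) ↔ (¬¬(((x1 → ((x1 ↔ x2) → x1)) ⊕ (x2 ↔ ((x3 ⊕ x2) ↔ x2))) ⊕ x3) ⊕ (x3 → x6)) = T ↔ F = F

F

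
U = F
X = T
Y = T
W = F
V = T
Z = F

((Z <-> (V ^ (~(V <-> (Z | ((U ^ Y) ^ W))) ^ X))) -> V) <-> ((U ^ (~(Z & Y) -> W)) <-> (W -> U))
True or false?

U ^ Y = F ^ T = T
(U ^ Y) ^ W = T ^ F = T
Z | ((U ^ Y) ^ W) = F | T = T
V <-> (Z | ((U ^ Y) ^ W)) = T <-> T = T
~(V <-> (Z | ((U ^ Y) ^ W))) = ~T = F
~(V <-> (Z | ((U ^ Y) ^ W))) ^ X = F ^ T = T
V ^ (~(V <-> (Z | ((U ^ Y) ^ W))) ^ X) = T ^ T = F
Z <-> (V ^ (~(V <-> (Z | ((U ^ Y) ^ W))) ^ X)) = F <-> F = T
(Z <-> (V ^ (~(V <-> (Z | ((U ^ Y) ^ W))) ^ X))) -> V = T -> T = T
Z & Y = F & T = F
~(Z & Y) = ~F = T
~(Z & Y) -> W = T -> F = F
U ^ (~(Z & Y) -> W) = F ^ F = F
W -> U = F -> F = T
(U ^ (~(Z & Y) -> W)) <-> (W -> U) = F <-> T = F
((Z <-> (V ^ (~(V <-> (Z | ((U ^ Y) ^ W))) ^ X))) -> V) <-> ((U ^ (~(Z & Y) -> W)) <-> (W -> U)) = T <-> F = F

F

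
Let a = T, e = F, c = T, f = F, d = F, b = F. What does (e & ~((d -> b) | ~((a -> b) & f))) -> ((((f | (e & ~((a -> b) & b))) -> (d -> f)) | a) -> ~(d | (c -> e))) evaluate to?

T

d -> b = F -> F = T
a -> b = T -> F = F
(a -> b) & f = F & F = F
~((a -> b) & f) = ~F = T
(d -> b) | ~((a -> b) & f) = T | T = T
~((d -> b) | ~((a -> b) & f)) = ~T = F
e & ~((d -> b) | ~((a -> b) & f)) = F & F = F
a -> b = T -> F = F
(a -> b) & b = F & F = F
~((a -> b) & b) = ~F = T
e & ~((a -> b) & b) = F & T = F
f | (e & ~((a -> b) & b)) = F | F = F
d -> f = F -> F = T
(f | (e & ~((a -> b) & b))) -> (d -> f) = F -> T = T
((f | (e & ~((a -> b) & b))) -> (d -> f)) | a = T | T = T
c -> e = T -> F = F
d | (c -> e) = F | F = F
~(d | (c -> e)) = ~F = T
(((f | (e & ~((a -> b) & b))) -> (d -> f)) | a) -> ~(d | (c -> e)) = T -> T = T
(e & ~((d -> b) | ~((a -> b) & f))) -> ((((f | (e & ~((a -> b) & b))) -> (d -> f)) | a) -> ~(d | (c -> e))) = F -> T = T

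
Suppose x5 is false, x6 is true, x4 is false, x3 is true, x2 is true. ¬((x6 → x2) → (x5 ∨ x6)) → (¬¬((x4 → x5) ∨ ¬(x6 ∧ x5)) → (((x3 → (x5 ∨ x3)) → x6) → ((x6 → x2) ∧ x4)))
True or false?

x6 → x2 = True → True = True
x5 ∨ x6 = False ∨ True = True
(x6 → x2) → (x5 ∨ x6) = True → True = True
¬((x6 → x2) → (x5 ∨ x6)) = ¬True = False
x4 → x5 = False → False = True
x6 ∧ x5 = True ∧ False = False
¬(x6 ∧ x5) = ¬False = True
(x4 → x5) ∨ ¬(x6 ∧ x5) = True ∨ True = True
¬((x4 → x5) ∨ ¬(x6 ∧ x5)) = ¬True = False
¬¬((x4 → x5) ∨ ¬(x6 ∧ x5)) = ¬False = True
x5 ∨ x3 = False ∨ True = True
x3 → (x5 ∨ x3) = True → True = True
(x3 → (x5 ∨ x3)) → x6 = True → True = True
x6 → x2 = True → True = True
(x6 → x2) ∧ x4 = True ∧ False = False
((x3 → (x5 ∨ x3)) → x6) → ((x6 → x2) ∧ x4) = True → False = False
¬¬((x4 → x5) ∨ ¬(x6 ∧ x5)) → (((x3 → (x5 ∨ x3)) → x6) → ((x6 → x2) ∧ x4)) = True → False = False
¬((x6 → x2) → (x5 ∨ x6)) → (¬¬((x4 → x5) ∨ ¬(x6 ∧ x5)) → (((x3 → (x5 ∨ x3)) → x6) → ((x6 → x2) ∧ x4))) = False → False = True

True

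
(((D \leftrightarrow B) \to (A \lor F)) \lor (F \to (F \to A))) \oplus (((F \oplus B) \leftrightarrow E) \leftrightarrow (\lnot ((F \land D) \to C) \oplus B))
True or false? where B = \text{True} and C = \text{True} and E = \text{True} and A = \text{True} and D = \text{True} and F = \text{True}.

\text{True}

D \leftrightarrow B = \text{True} \leftrightarrow \text{True} = \text{True}
A \lor F = \text{True} \lor \text{True} = \text{True}
(D \leftrightarrow B) \to (A \lor F) = \text{True} \to \text{True} = \text{True}
F \to A = \text{True} \to \text{True} = \text{True}
F \to (F \to A) = \text{True} \to \text{True} = \text{True}
((D \leftrightarrow B) \to (A \lor F)) \lor (F \to (F \to A)) = \text{True} \lor \text{True} = \text{True}
F \oplus B = \text{True} \oplus \text{True} = \text{False}
(F \oplus B) \leftrightarrow E = \text{False} \leftrightarrow \text{True} = \text{False}
F \land D = \text{True} \land \text{True} = \text{True}
(F \land D) \to C = \text{True} \to \text{True} = \text{True}
\lnot ((F \land D) \to C) = \lnot \text{True} = \text{False}
\lnot ((F \land D) \to C) \oplus B = \text{False} \oplus \text{True} = \text{True}
((F \oplus B) \leftrightarrow E) \leftrightarrow (\lnot ((F \land D) \to C) \oplus B) = \text{False} \leftrightarrow \text{True} = \text{False}
(((D \leftrightarrow B) \to (A \lor F)) \lor (F \to (F \to A))) \oplus (((F \oplus B) \leftrightarrow E) \leftrightarrow (\lnot ((F \land D) \to C) \oplus B)) = \text{True} \oplus \text{False} = \text{True}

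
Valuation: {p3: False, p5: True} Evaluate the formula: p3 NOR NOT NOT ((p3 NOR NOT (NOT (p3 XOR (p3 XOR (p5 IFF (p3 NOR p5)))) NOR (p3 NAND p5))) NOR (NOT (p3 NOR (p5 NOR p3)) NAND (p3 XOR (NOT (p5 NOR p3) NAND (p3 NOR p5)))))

p3 NOR p5 = False NOR True = False
p5 IFF (p3 NOR p5) = True IFF False = False
p3 XOR (p5 IFF (p3 NOR p5)) = False XOR False = False
p3 XOR (p3 XOR (p5 IFF (p3 NOR p5))) = False XOR False = False
NOT (p3 XOR (p3 XOR (p5 IFF (p3 NOR p5)))) = NOT False = True
p3 NAND p5 = False NAND True = True
NOT (p3 XOR (p3 XOR (p5 IFF (p3 NOR p5)))) NOR (p3 NAND p5) = True NOR True = False
NOT (NOT (p3 XOR (p3 XOR (p5 IFF (p3 NOR p5)))) NOR (p3 NAND p5)) = NOT False = True
p3 NOR NOT (NOT (p3 XOR (p3 XOR (p5 IFF (p3 NOR p5)))) NOR (p3 NAND p5)) = False NOR True = False
p5 NOR p3 = True NOR False = False
p3 NOR (p5 NOR p3) = False NOR False = True
NOT (p3 NOR (p5 NOR p3)) = NOT True = False
p5 NOR p3 = True NOR False = False
NOT (p5 NOR p3) = NOT False = True
p3 NOR p5 = False NOR True = False
NOT (p5 NOR p3) NAND (p3 NOR p5) = True NAND False = True
p3 XOR (NOT (p5 NOR p3) NAND (p3 NOR p5)) = False XOR True = True
NOT (p3 NOR (p5 NOR p3)) NAND (p3 XOR (NOT (p5 NOR p3) NAND (p3 NOR p5))) = False NAND True = True
(p3 NOR NOT (NOT (p3 XOR (p3 XOR (p5 IFF (p3 NOR p5)))) NOR (p3 NAND p5))) NOR (NOT (p3 NOR (p5 NOR p3)) NAND (p3 XOR (NOT (p5 NOR p3) NAND (p3 NOR p5)))) = False NOR True = False
NOT ((p3 NOR NOT (NOT (p3 XOR (p3 XOR (p5 IFF (p3 NOR p5)))) NOR (p3 NAND p5))) NOR (NOT (p3 NOR (p5 NOR p3)) NAND (p3 XOR (NOT (p5 NOR p3) NAND (p3 NOR p5))))) = NOT False = True
NOT NOT ((p3 NOR NOT (NOT (p3 XOR (p3 XOR (p5 IFF (p3 NOR p5)))) NOR (p3 NAND p5))) NOR (NOT (p3 NOR (p5 NOR p3)) NAND (p3 XOR (NOT (p5 NOR p3) NAND (p3 NOR p5))))) = NOT True = False
p3 NOR NOT NOT ((p3 NOR NOT (NOT (p3 XOR (p3 XOR (p5 IFF (p3 NOR p5)))) NOR (p3 NAND p5))) NOR (NOT (p3 NOR (p5 NOR p3)) NAND (p3 XOR (NOT (p5 NOR p3) NAND (p3 NOR p5))))) = False NOR False = True

True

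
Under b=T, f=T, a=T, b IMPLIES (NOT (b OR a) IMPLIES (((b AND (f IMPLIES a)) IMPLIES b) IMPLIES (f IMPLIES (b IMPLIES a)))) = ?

T

b OR a = T OR T = T
NOT (b OR a) = NOT T = F
f IMPLIES a = T IMPLIES T = T
b AND (f IMPLIES a) = T AND T = T
(b AND (f IMPLIES a)) IMPLIES b = T IMPLIES T = T
b IMPLIES a = T IMPLIES T = T
f IMPLIES (b IMPLIES a) = T IMPLIES T = T
((b AND (f IMPLIES a)) IMPLIES b) IMPLIES (f IMPLIES (b IMPLIES a)) = T IMPLIES T = T
NOT (b OR a) IMPLIES (((b AND (f IMPLIES a)) IMPLIES b) IMPLIES (f IMPLIES (b IMPLIES a))) = F IMPLIES T = T
b IMPLIES (NOT (b OR a) IMPLIES (((b AND (f IMPLIES a)) IMPLIES b) IMPLIES (f IMPLIES (b IMPLIES a)))) = T IMPLIES T = T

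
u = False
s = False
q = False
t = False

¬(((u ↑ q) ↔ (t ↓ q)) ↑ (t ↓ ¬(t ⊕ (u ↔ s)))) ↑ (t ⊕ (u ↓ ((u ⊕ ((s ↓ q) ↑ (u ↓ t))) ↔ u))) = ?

Substituting u=False, s=False, q=False, t=False:
u ↑ q = False ↑ False = True
t ↓ q = False ↓ False = True
(u ↑ q) ↔ (t ↓ q) = True ↔ True = True
u ↔ s = False ↔ False = True
t ⊕ (u ↔ s) = False ⊕ True = True
¬(t ⊕ (u ↔ s)) = ¬True = False
t ↓ ¬(t ⊕ (u ↔ s)) = False ↓ False = True
((u ↑ q) ↔ (t ↓ q)) ↑ (t ↓ ¬(t ⊕ (u ↔ s))) = True ↑ True = False
¬(((u ↑ q) ↔ (t ↓ q)) ↑ (t ↓ ¬(t ⊕ (u ↔ s)))) = ¬False = True
s ↓ q = False ↓ False = True
u ↓ t = False ↓ False = True
(s ↓ q) ↑ (u ↓ t) = True ↑ True = False
u ⊕ ((s ↓ q) ↑ (u ↓ t)) = False ⊕ False = False
(u ⊕ ((s ↓ q) ↑ (u ↓ t))) ↔ u = False ↔ False = True
u ↓ ((u ⊕ ((s ↓ q) ↑ (u ↓ t))) ↔ u) = False ↓ True = False
t ⊕ (u ↓ ((u ⊕ ((s ↓ q) ↑ (u ↓ t))) ↔ u)) = False ⊕ False = False
¬(((u ↑ q) ↔ (t ↓ q)) ↑ (t ↓ ¬(t ⊕ (u ↔ s)))) ↑ (t ⊕ (u ↓ ((u ⊕ ((s ↓ q) ↑ (u ↓ t))) ↔ u))) = True ↑ False = True

True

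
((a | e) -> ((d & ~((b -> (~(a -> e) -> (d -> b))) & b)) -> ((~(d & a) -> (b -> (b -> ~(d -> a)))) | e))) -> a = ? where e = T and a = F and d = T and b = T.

Substituting e=T, a=F, d=T, b=T:
a | e = F | T = T
a -> e = F -> T = T
~(a -> e) = ~T = F
d -> b = T -> T = T
~(a -> e) -> (d -> b) = F -> T = T
b -> (~(a -> e) -> (d -> b)) = T -> T = T
(b -> (~(a -> e) -> (d -> b))) & b = T & T = T
~((b -> (~(a -> e) -> (d -> b))) & b) = ~T = F
d & ~((b -> (~(a -> e) -> (d -> b))) & b) = T & F = F
d & a = T & F = F
~(d & a) = ~F = T
d -> a = T -> F = F
~(d -> a) = ~F = T
b -> ~(d -> a) = T -> T = T
b -> (b -> ~(d -> a)) = T -> T = T
~(d & a) -> (b -> (b -> ~(d -> a))) = T -> T = T
(~(d & a) -> (b -> (b -> ~(d -> a)))) | e = T | T = T
(d & ~((b -> (~(a -> e) -> (d -> b))) & b)) -> ((~(d & a) -> (b -> (b -> ~(d -> a)))) | e) = F -> T = T
(a | e) -> ((d & ~((b -> (~(a -> e) -> (d -> b))) & b)) -> ((~(d & a) -> (b -> (b -> ~(d -> a)))) | e)) = T -> T = T
((a | e) -> ((d & ~((b -> (~(a -> e) -> (d -> b))) & b)) -> ((~(d & a) -> (b -> (b -> ~(d -> a)))) | e))) -> a = T -> F = F

F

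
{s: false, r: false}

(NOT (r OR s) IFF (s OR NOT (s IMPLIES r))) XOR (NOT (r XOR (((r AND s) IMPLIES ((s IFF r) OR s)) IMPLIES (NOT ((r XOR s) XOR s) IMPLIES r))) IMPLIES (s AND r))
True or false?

false

Substituting s=false, r=false:
r OR s = false OR false = false
NOT (r OR s) = NOT false = true
s IMPLIES r = false IMPLIES false = true
NOT (s IMPLIES r) = NOT true = false
s OR NOT (s IMPLIES r) = false OR false = false
NOT (r OR s) IFF (s OR NOT (s IMPLIES r)) = true IFF false = false
r AND s = false AND false = false
s IFF r = false IFF false = true
(s IFF r) OR s = true OR false = true
(r AND s) IMPLIES ((s IFF r) OR s) = false IMPLIES true = true
r XOR s = false XOR false = false
(r XOR s) XOR s = false XOR false = false
NOT ((r XOR s) XOR s) = NOT false = true
NOT ((r XOR s) XOR s) IMPLIES r = true IMPLIES false = false
((r AND s) IMPLIES ((s IFF r) OR s)) IMPLIES (NOT ((r XOR s) XOR s) IMPLIES r) = true IMPLIES false = false
r XOR (((r AND s) IMPLIES ((s IFF r) OR s)) IMPLIES (NOT ((r XOR s) XOR s) IMPLIES r)) = false XOR false = false
NOT (r XOR (((r AND s) IMPLIES ((s IFF r) OR s)) IMPLIES (NOT ((r XOR s) XOR s) IMPLIES r))) = NOT false = true
s AND r = false AND false = false
NOT (r XOR (((r AND s) IMPLIES ((s IFF r) OR s)) IMPLIES (NOT ((r XOR s) XOR s) IMPLIES r))) IMPLIES (s AND r) = true IMPLIES false = false
(NOT (r OR s) IFF (s OR NOT (s IMPLIES r))) XOR (NOT (r XOR (((r AND s) IMPLIES ((s IFF r) OR s)) IMPLIES (NOT ((r XOR s) XOR s) IMPLIES r))) IMPLIES (s AND r)) = false XOR false = false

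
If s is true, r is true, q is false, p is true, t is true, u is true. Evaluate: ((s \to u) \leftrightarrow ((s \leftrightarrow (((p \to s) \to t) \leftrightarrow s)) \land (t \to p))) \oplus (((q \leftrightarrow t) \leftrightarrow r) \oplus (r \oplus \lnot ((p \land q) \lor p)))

F

s \to u = T \to T = T
p \to s = T \to T = T
(p \to s) \to t = T \to T = T
((p \to s) \to t) \leftrightarrow s = T \leftrightarrow T = T
s \leftrightarrow (((p \to s) \to t) \leftrightarrow s) = T \leftrightarrow T = T
t \to p = T \to T = T
(s \leftrightarrow (((p \to s) \to t) \leftrightarrow s)) \land (t \to p) = T \land T = T
(s \to u) \leftrightarrow ((s \leftrightarrow (((p \to s) \to t) \leftrightarrow s)) \land (t \to p)) = T \leftrightarrow T = T
q \leftrightarrow t = F \leftrightarrow T = F
(q \leftrightarrow t) \leftrightarrow r = F \leftrightarrow T = F
p \land q = T \land F = F
(p \land q) \lor p = F \lor T = T
\lnot ((p \land q) \lor p) = \lnot T = F
r \oplus \lnot ((p \land q) \lor p) = T \oplus F = T
((q \leftrightarrow t) \leftrightarrow r) \oplus (r \oplus \lnot ((p \land q) \lor p)) = F \oplus T = T
((s \to u) \leftrightarrow ((s \leftrightarrow (((p \to s) \to t) \leftrightarrow s)) \land (t \to p))) \oplus (((q \leftrightarrow t) \leftrightarrow r) \oplus (r \oplus \lnot ((p \land q) \lor p))) = T \oplus T = F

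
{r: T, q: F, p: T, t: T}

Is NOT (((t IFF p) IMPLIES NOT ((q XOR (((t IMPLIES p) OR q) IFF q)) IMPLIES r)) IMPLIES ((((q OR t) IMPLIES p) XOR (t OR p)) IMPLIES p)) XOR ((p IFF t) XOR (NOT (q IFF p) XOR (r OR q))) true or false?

t IFF p = T IFF T = T
t IMPLIES p = T IMPLIES T = T
(t IMPLIES p) OR q = T OR F = T
((t IMPLIES p) OR q) IFF q = T IFF F = F
q XOR (((t IMPLIES p) OR q) IFF q) = F XOR F = F
(q XOR (((t IMPLIES p) OR q) IFF q)) IMPLIES r = F IMPLIES T = T
NOT ((q XOR (((t IMPLIES p) OR q) IFF q)) IMPLIES r) = NOT T = F
(t IFF p) IMPLIES NOT ((q XOR (((t IMPLIES p) OR q) IFF q)) IMPLIES r) = T IMPLIES F = F
q OR t = F OR T = T
(q OR t) IMPLIES p = T IMPLIES T = T
t OR p = T OR T = T
((q OR t) IMPLIES p) XOR (t OR p) = T XOR T = F
(((q OR t) IMPLIES p) XOR (t OR p)) IMPLIES p = F IMPLIES T = T
((t IFF p) IMPLIES NOT ((q XOR (((t IMPLIES p) OR q) IFF q)) IMPLIES r)) IMPLIES ((((q OR t) IMPLIES p) XOR (t OR p)) IMPLIES p) = F IMPLIES T = T
NOT (((t IFF p) IMPLIES NOT ((q XOR (((t IMPLIES p) OR q) IFF q)) IMPLIES r)) IMPLIES ((((q OR t) IMPLIES p) XOR (t OR p)) IMPLIES p)) = NOT T = F
p IFF t = T IFF T = T
q IFF p = F IFF T = F
NOT (q IFF p) = NOT F = T
r OR q = T OR F = T
NOT (q IFF p) XOR (r OR q) = T XOR T = F
(p IFF t) XOR (NOT (q IFF p) XOR (r OR q)) = T XOR F = T
NOT (((t IFF p) IMPLIES NOT ((q XOR (((t IMPLIES p) OR q) IFF q)) IMPLIES r)) IMPLIES ((((q OR t) IMPLIES p) XOR (t OR p)) IMPLIES p)) XOR ((p IFF t) XOR (NOT (q IFF p) XOR (r OR q))) = F XOR T = T

T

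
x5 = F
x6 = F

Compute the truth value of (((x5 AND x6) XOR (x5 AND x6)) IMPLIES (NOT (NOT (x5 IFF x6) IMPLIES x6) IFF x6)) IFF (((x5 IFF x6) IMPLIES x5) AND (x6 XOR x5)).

F

x5 AND x6 = F AND F = F
x5 AND x6 = F AND F = F
(x5 AND x6) XOR (x5 AND x6) = F XOR F = F
x5 IFF x6 = F IFF F = T
NOT (x5 IFF x6) = NOT T = F
NOT (x5 IFF x6) IMPLIES x6 = F IMPLIES F = T
NOT (NOT (x5 IFF x6) IMPLIES x6) = NOT T = F
NOT (NOT (x5 IFF x6) IMPLIES x6) IFF x6 = F IFF F = T
((x5 AND x6) XOR (x5 AND x6)) IMPLIES (NOT (NOT (x5 IFF x6) IMPLIES x6) IFF x6) = F IMPLIES T = T
x5 IFF x6 = F IFF F = T
(x5 IFF x6) IMPLIES x5 = T IMPLIES F = F
x6 XOR x5 = F XOR F = F
((x5 IFF x6) IMPLIES x5) AND (x6 XOR x5) = F AND F = F
(((x5 AND x6) XOR (x5 AND x6)) IMPLIES (NOT (NOT (x5 IFF x6) IMPLIES x6) IFF x6)) IFF (((x5 IFF x6) IMPLIES x5) AND (x6 XOR x5)) = T IFF F = F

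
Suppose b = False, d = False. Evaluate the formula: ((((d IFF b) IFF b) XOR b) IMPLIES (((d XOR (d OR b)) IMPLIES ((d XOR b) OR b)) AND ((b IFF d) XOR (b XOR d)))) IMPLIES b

False

Substituting b=False, d=False:
d IFF b = False IFF False = True
(d IFF b) IFF b = True IFF False = False
((d IFF b) IFF b) XOR b = False XOR False = False
d OR b = False OR False = False
d XOR (d OR b) = False XOR False = False
d XOR b = False XOR False = False
(d XOR b) OR b = False OR False = False
(d XOR (d OR b)) IMPLIES ((d XOR b) OR b) = False IMPLIES False = True
b IFF d = False IFF False = True
b XOR d = False XOR False = False
(b IFF d) XOR (b XOR d) = True XOR False = True
((d XOR (d OR b)) IMPLIES ((d XOR b) OR b)) AND ((b IFF d) XOR (b XOR d)) = True AND True = True
(((d IFF b) IFF b) XOR b) IMPLIES (((d XOR (d OR b)) IMPLIES ((d XOR b) OR b)) AND ((b IFF d) XOR (b XOR d))) = False IMPLIES True = True
((((d IFF b) IFF b) XOR b) IMPLIES (((d XOR (d OR b)) IMPLIES ((d XOR b) OR b)) AND ((b IFF d) XOR (b XOR d)))) IMPLIES b = True IMPLIES False = False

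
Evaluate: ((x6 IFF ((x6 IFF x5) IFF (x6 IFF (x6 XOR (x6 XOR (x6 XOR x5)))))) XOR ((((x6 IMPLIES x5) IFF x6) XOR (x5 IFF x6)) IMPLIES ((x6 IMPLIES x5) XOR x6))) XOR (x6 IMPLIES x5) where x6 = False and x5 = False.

False

x6 IFF x5 = False IFF False = True
x6 XOR x5 = False XOR False = False
x6 XOR (x6 XOR x5) = False XOR False = False
x6 XOR (x6 XOR (x6 XOR x5)) = False XOR False = False
x6 IFF (x6 XOR (x6 XOR (x6 XOR x5))) = False IFF False = True
(x6 IFF x5) IFF (x6 IFF (x6 XOR (x6 XOR (x6 XOR x5)))) = True IFF True = True
x6 IFF ((x6 IFF x5) IFF (x6 IFF (x6 XOR (x6 XOR (x6 XOR x5))))) = False IFF True = False
x6 IMPLIES x5 = False IMPLIES False = True
(x6 IMPLIES x5) IFF x6 = True IFF False = False
x5 IFF x6 = False IFF False = True
((x6 IMPLIES x5) IFF x6) XOR (x5 IFF x6) = False XOR True = True
x6 IMPLIES x5 = False IMPLIES False = True
(x6 IMPLIES x5) XOR x6 = True XOR False = True
(((x6 IMPLIES x5) IFF x6) XOR (x5 IFF x6)) IMPLIES ((x6 IMPLIES x5) XOR x6) = True IMPLIES True = True
(x6 IFF ((x6 IFF x5) IFF (x6 IFF (x6 XOR (x6 XOR (x6 XOR x5)))))) XOR ((((x6 IMPLIES x5) IFF x6) XOR (x5 IFF x6)) IMPLIES ((x6 IMPLIES x5) XOR x6)) = False XOR True = True
x6 IMPLIES x5 = False IMPLIES False = True
((x6 IFF ((x6 IFF x5) IFF (x6 IFF (x6 XOR (x6 XOR (x6 XOR x5)))))) XOR ((((x6 IMPLIES x5) IFF x6) XOR (x5 IFF x6)) IMPLIES ((x6 IMPLIES x5) XOR x6))) XOR (x6 IMPLIES x5) = True XOR True = False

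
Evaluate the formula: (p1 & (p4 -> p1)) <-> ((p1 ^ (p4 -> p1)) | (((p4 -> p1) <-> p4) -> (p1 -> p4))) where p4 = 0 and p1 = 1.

1

p4 -> p1 = 0 -> 1 = 1
p1 & (p4 -> p1) = 1 & 1 = 1
p4 -> p1 = 0 -> 1 = 1
p1 ^ (p4 -> p1) = 1 ^ 1 = 0
p4 -> p1 = 0 -> 1 = 1
(p4 -> p1) <-> p4 = 1 <-> 0 = 0
p1 -> p4 = 1 -> 0 = 0
((p4 -> p1) <-> p4) -> (p1 -> p4) = 0 -> 0 = 1
(p1 ^ (p4 -> p1)) | (((p4 -> p1) <-> p4) -> (p1 -> p4)) = 0 | 1 = 1
(p1 & (p4 -> p1)) <-> ((p1 ^ (p4 -> p1)) | (((p4 -> p1) <-> p4) -> (p1 -> p4))) = 1 <-> 1 = 1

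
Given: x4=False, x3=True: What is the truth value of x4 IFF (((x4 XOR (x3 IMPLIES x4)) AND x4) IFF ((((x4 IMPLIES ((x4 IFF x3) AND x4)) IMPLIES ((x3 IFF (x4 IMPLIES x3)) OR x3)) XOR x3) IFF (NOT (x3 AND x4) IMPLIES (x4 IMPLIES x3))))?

x3 IMPLIES x4 = True IMPLIES False = False
x4 XOR (x3 IMPLIES x4) = False XOR False = False
(x4 XOR (x3 IMPLIES x4)) AND x4 = False AND False = False
x4 IFF x3 = False IFF True = False
(x4 IFF x3) AND x4 = False AND False = False
x4 IMPLIES ((x4 IFF x3) AND x4) = False IMPLIES False = True
x4 IMPLIES x3 = False IMPLIES True = True
x3 IFF (x4 IMPLIES x3) = True IFF True = True
(x3 IFF (x4 IMPLIES x3)) OR x3 = True OR True = True
(x4 IMPLIES ((x4 IFF x3) AND x4)) IMPLIES ((x3 IFF (x4 IMPLIES x3)) OR x3) = True IMPLIES True = True
((x4 IMPLIES ((x4 IFF x3) AND x4)) IMPLIES ((x3 IFF (x4 IMPLIES x3)) OR x3)) XOR x3 = True XOR True = False
x3 AND x4 = True AND False = False
NOT (x3 AND x4) = NOT False = True
x4 IMPLIES x3 = False IMPLIES True = True
NOT (x3 AND x4) IMPLIES (x4 IMPLIES x3) = True IMPLIES True = True
(((x4 IMPLIES ((x4 IFF x3) AND x4)) IMPLIES ((x3 IFF (x4 IMPLIES x3)) OR x3)) XOR x3) IFF (NOT (x3 AND x4) IMPLIES (x4 IMPLIES x3)) = False IFF True = False
((x4 XOR (x3 IMPLIES x4)) AND x4) IFF ((((x4 IMPLIES ((x4 IFF x3) AND x4)) IMPLIES ((x3 IFF (x4 IMPLIES x3)) OR x3)) XOR x3) IFF (NOT (x3 AND x4) IMPLIES (x4 IMPLIES x3))) = False IFF False = True
x4 IFF (((x4 XOR (x3 IMPLIES x4)) AND x4) IFF ((((x4 IMPLIES ((x4 IFF x3) AND x4)) IMPLIES ((x3 IFF (x4 IMPLIES x3)) OR x3)) XOR x3) IFF (NOT (x3 AND x4) IMPLIES (x4 IMPLIES x3)))) = False IFF True = False

False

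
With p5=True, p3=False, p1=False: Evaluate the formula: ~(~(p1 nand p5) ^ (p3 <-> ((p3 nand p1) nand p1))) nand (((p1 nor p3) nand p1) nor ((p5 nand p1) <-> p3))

True

p1 nand p5 = False nand True = True
~(p1 nand p5) = ~True = False
p3 nand p1 = False nand False = True
(p3 nand p1) nand p1 = True nand False = True
p3 <-> ((p3 nand p1) nand p1) = False <-> True = False
~(p1 nand p5) ^ (p3 <-> ((p3 nand p1) nand p1)) = False ^ False = False
~(~(p1 nand p5) ^ (p3 <-> ((p3 nand p1) nand p1))) = ~False = True
p1 nor p3 = False nor False = True
(p1 nor p3) nand p1 = True nand False = True
p5 nand p1 = True nand False = True
(p5 nand p1) <-> p3 = True <-> False = False
((p1 nor p3) nand p1) nor ((p5 nand p1) <-> p3) = True nor False = False
~(~(p1 nand p5) ^ (p3 <-> ((p3 nand p1) nand p1))) nand (((p1 nor p3) nand p1) nor ((p5 nand p1) <-> p3)) = True nand False = True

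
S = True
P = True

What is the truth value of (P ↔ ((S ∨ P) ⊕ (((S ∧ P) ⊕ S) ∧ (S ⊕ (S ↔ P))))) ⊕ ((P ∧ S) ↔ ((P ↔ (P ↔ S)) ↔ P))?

False

S ∨ P = True ∨ True = True
S ∧ P = True ∧ True = True
(S ∧ P) ⊕ S = True ⊕ True = False
S ↔ P = True ↔ True = True
S ⊕ (S ↔ P) = True ⊕ True = False
((S ∧ P) ⊕ S) ∧ (S ⊕ (S ↔ P)) = False ∧ False = False
(S ∨ P) ⊕ (((S ∧ P) ⊕ S) ∧ (S ⊕ (S ↔ P))) = True ⊕ False = True
P ↔ ((S ∨ P) ⊕ (((S ∧ P) ⊕ S) ∧ (S ⊕ (S ↔ P)))) = True ↔ True = True
P ∧ S = True ∧ True = True
P ↔ S = True ↔ True = True
P ↔ (P ↔ S) = True ↔ True = True
(P ↔ (P ↔ S)) ↔ P = True ↔ True = True
(P ∧ S) ↔ ((P ↔ (P ↔ S)) ↔ P) = True ↔ True = True
(P ↔ ((S ∨ P) ⊕ (((S ∧ P) ⊕ S) ∧ (S ⊕ (S ↔ P))))) ⊕ ((P ∧ S) ↔ ((P ↔ (P ↔ S)) ↔ P)) = True ⊕ True = False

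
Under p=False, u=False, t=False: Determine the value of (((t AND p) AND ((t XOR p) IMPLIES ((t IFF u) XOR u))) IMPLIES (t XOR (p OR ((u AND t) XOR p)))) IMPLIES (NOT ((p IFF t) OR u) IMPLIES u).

t AND p = False AND False = False
t XOR p = False XOR False = False
t IFF u = False IFF False = True
(t IFF u) XOR u = True XOR False = True
(t XOR p) IMPLIES ((t IFF u) XOR u) = False IMPLIES True = True
(t AND p) AND ((t XOR p) IMPLIES ((t IFF u) XOR u)) = False AND True = False
u AND t = False AND False = False
(u AND t) XOR p = False XOR False = False
p OR ((u AND t) XOR p) = False OR False = False
t XOR (p OR ((u AND t) XOR p)) = False XOR False = False
((t AND p) AND ((t XOR p) IMPLIES ((t IFF u) XOR u))) IMPLIES (t XOR (p OR ((u AND t) XOR p))) = False IMPLIES False = True
p IFF t = False IFF False = True
(p IFF t) OR u = True OR False = True
NOT ((p IFF t) OR u) = NOT True = False
NOT ((p IFF t) OR u) IMPLIES u = False IMPLIES False = True
(((t AND p) AND ((t XOR p) IMPLIES ((t IFF u) XOR u))) IMPLIES (t XOR (p OR ((u AND t) XOR p)))) IMPLIES (NOT ((p IFF t) OR u) IMPLIES u) = True IMPLIES True = True

True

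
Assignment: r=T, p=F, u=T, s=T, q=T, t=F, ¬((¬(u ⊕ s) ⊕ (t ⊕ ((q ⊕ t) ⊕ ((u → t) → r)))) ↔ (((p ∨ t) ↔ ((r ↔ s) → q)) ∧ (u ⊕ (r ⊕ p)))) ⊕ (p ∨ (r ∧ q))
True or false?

F

u ⊕ s = T ⊕ T = F
¬(u ⊕ s) = ¬F = T
q ⊕ t = T ⊕ F = T
u → t = T → F = F
(u → t) → r = F → T = T
(q ⊕ t) ⊕ ((u → t) → r) = T ⊕ T = F
t ⊕ ((q ⊕ t) ⊕ ((u → t) → r)) = F ⊕ F = F
¬(u ⊕ s) ⊕ (t ⊕ ((q ⊕ t) ⊕ ((u → t) → r))) = T ⊕ F = T
p ∨ t = F ∨ F = F
r ↔ s = T ↔ T = T
(r ↔ s) → q = T → T = T
(p ∨ t) ↔ ((r ↔ s) → q) = F ↔ T = F
r ⊕ p = T ⊕ F = T
u ⊕ (r ⊕ p) = T ⊕ T = F
((p ∨ t) ↔ ((r ↔ s) → q)) ∧ (u ⊕ (r ⊕ p)) = F ∧ F = F
(¬(u ⊕ s) ⊕ (t ⊕ ((q ⊕ t) ⊕ ((u → t) → r)))) ↔ (((p ∨ t) ↔ ((r ↔ s) → q)) ∧ (u ⊕ (r ⊕ p))) = T ↔ F = F
¬((¬(u ⊕ s) ⊕ (t ⊕ ((q ⊕ t) ⊕ ((u → t) → r)))) ↔ (((p ∨ t) ↔ ((r ↔ s) → q)) ∧ (u ⊕ (r ⊕ p)))) = ¬F = T
r ∧ q = T ∧ T = T
p ∨ (r ∧ q) = F ∨ T = T
¬((¬(u ⊕ s) ⊕ (t ⊕ ((q ⊕ t) ⊕ ((u → t) → r)))) ↔ (((p ∨ t) ↔ ((r ↔ s) → q)) ∧ (u ⊕ (r ⊕ p)))) ⊕ (p ∨ (r ∧ q)) = T ⊕ T = F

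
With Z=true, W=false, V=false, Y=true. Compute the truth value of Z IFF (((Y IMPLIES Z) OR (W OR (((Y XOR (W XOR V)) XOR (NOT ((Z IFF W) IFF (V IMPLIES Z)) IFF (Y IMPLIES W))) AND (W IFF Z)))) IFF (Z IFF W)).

Y IMPLIES Z = true IMPLIES true = true
W XOR V = false XOR false = false
Y XOR (W XOR V) = true XOR false = true
Z IFF W = true IFF false = false
V IMPLIES Z = false IMPLIES true = true
(Z IFF W) IFF (V IMPLIES Z) = false IFF true = false
NOT ((Z IFF W) IFF (V IMPLIES Z)) = NOT false = true
Y IMPLIES W = true IMPLIES false = false
NOT ((Z IFF W) IFF (V IMPLIES Z)) IFF (Y IMPLIES W) = true IFF false = false
(Y XOR (W XOR V)) XOR (NOT ((Z IFF W) IFF (V IMPLIES Z)) IFF (Y IMPLIES W)) = true XOR false = true
W IFF Z = false IFF true = false
((Y XOR (W XOR V)) XOR (NOT ((Z IFF W) IFF (V IMPLIES Z)) IFF (Y IMPLIES W))) AND (W IFF Z) = true AND false = false
W OR (((Y XOR (W XOR V)) XOR (NOT ((Z IFF W) IFF (V IMPLIES Z)) IFF (Y IMPLIES W))) AND (W IFF Z)) = false OR false = false
(Y IMPLIES Z) OR (W OR (((Y XOR (W XOR V)) XOR (NOT ((Z IFF W) IFF (V IMPLIES Z)) IFF (Y IMPLIES W))) AND (W IFF Z))) = true OR false = true
Z IFF W = true IFF false = false
((Y IMPLIES Z) OR (W OR (((Y XOR (W XOR V)) XOR (NOT ((Z IFF W) IFF (V IMPLIES Z)) IFF (Y IMPLIES W))) AND (W IFF Z)))) IFF (Z IFF W) = true IFF false = false
Z IFF (((Y IMPLIES Z) OR (W OR (((Y XOR (W XOR V)) XOR (NOT ((Z IFF W) IFF (V IMPLIES Z)) IFF (Y IMPLIES W))) AND (W IFF Z)))) IFF (Z IFF W)) = true IFF false = false

false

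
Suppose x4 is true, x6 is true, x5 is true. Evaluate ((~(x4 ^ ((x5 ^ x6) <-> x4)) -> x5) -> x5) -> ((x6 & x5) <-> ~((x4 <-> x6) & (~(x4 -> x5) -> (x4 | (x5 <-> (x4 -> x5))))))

0

x5 ^ x6 = 1 ^ 1 = 0
(x5 ^ x6) <-> x4 = 0 <-> 1 = 0
x4 ^ ((x5 ^ x6) <-> x4) = 1 ^ 0 = 1
~(x4 ^ ((x5 ^ x6) <-> x4)) = ~1 = 0
~(x4 ^ ((x5 ^ x6) <-> x4)) -> x5 = 0 -> 1 = 1
(~(x4 ^ ((x5 ^ x6) <-> x4)) -> x5) -> x5 = 1 -> 1 = 1
x6 & x5 = 1 & 1 = 1
x4 <-> x6 = 1 <-> 1 = 1
x4 -> x5 = 1 -> 1 = 1
~(x4 -> x5) = ~1 = 0
x4 -> x5 = 1 -> 1 = 1
x5 <-> (x4 -> x5) = 1 <-> 1 = 1
x4 | (x5 <-> (x4 -> x5)) = 1 | 1 = 1
~(x4 -> x5) -> (x4 | (x5 <-> (x4 -> x5))) = 0 -> 1 = 1
(x4 <-> x6) & (~(x4 -> x5) -> (x4 | (x5 <-> (x4 -> x5)))) = 1 & 1 = 1
~((x4 <-> x6) & (~(x4 -> x5) -> (x4 | (x5 <-> (x4 -> x5))))) = ~1 = 0
(x6 & x5) <-> ~((x4 <-> x6) & (~(x4 -> x5) -> (x4 | (x5 <-> (x4 -> x5))))) = 1 <-> 0 = 0
((~(x4 ^ ((x5 ^ x6) <-> x4)) -> x5) -> x5) -> ((x6 & x5) <-> ~((x4 <-> x6) & (~(x4 -> x5) -> (x4 | (x5 <-> (x4 -> x5)))))) = 1 -> 0 = 0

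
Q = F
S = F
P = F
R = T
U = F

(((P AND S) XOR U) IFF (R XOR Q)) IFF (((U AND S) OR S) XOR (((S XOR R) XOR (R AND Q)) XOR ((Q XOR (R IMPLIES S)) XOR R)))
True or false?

T

P AND S = F AND F = F
(P AND S) XOR U = F XOR F = F
R XOR Q = T XOR F = T
((P AND S) XOR U) IFF (R XOR Q) = F IFF T = F
U AND S = F AND F = F
(U AND S) OR S = F OR F = F
S XOR R = F XOR T = T
R AND Q = T AND F = F
(S XOR R) XOR (R AND Q) = T XOR F = T
R IMPLIES S = T IMPLIES F = F
Q XOR (R IMPLIES S) = F XOR F = F
(Q XOR (R IMPLIES S)) XOR R = F XOR T = T
((S XOR R) XOR (R AND Q)) XOR ((Q XOR (R IMPLIES S)) XOR R) = T XOR T = F
((U AND S) OR S) XOR (((S XOR R) XOR (R AND Q)) XOR ((Q XOR (R IMPLIES S)) XOR R)) = F XOR F = F
(((P AND S) XOR U) IFF (R XOR Q)) IFF (((U AND S) OR S) XOR (((S XOR R) XOR (R AND Q)) XOR ((Q XOR (R IMPLIES S)) XOR R))) = F IFF F = T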